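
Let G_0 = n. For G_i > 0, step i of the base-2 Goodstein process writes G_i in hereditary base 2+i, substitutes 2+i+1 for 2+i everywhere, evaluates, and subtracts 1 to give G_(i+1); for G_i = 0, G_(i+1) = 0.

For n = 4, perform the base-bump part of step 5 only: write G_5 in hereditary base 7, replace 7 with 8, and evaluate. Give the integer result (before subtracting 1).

140

i=0: 4 = 2^2 (b=2); 2→3: 3^3 = 27; 27−1 = 26
i=1: 26 = 2·3^2 + 2·3 + 2 (b=3); 3→4: 2·4^2 + 2·4 + 2 = 42; 42−1 = 41
i=2: 41 = 2·4^2 + 2·4 + 1 (b=4); 4→5: 2·5^2 + 2·5 + 1 = 61; 61−1 = 60
i=3: 60 = 2·5^2 + 2·5 (b=5); 5→6: 2·6^2 + 2·6 = 84; 84−1 = 83
i=4: 83 = 2·6^2 + 6 + 5 (b=6); 6→7: 2·7^2 + 7 + 5 = 110; 110−1 = 109
i=5: 109 = 2·7^2 + 7 + 4 (b=7); 7→8: 2·8^2 + 8 + 4 = 140; 140−1 = 139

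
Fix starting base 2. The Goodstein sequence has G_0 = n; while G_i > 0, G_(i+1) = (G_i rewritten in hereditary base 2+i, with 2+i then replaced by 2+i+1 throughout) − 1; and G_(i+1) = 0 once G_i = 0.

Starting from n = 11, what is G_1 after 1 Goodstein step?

(0) 11|_2 = 2^(2 + 1) + 2 + 1 ↦ 3^(3 + 1) + 3 + 1|_3 = 85 ⇒ 84
(1) 84|_3 = 3^(3 + 1) + 3 ↦ 4^(4 + 1) + 4|_4 = 1028 ⇒ 1027

84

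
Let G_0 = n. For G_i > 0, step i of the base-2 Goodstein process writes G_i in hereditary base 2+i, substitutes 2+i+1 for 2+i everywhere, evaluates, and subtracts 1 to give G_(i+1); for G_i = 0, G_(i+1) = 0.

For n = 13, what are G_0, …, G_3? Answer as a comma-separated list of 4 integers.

13, 108, 1279, 16092

step 0: 13 = 2^(2 + 1) + 2^2 + 1; sub 3 for 2: 3^(3 + 1) + 3^3 + 1; = 109; G_1 = 109−1 = 108
step 1: 108 = 3^(3 + 1) + 3^3; sub 4 for 3: 4^(4 + 1) + 4^4; = 1280; G_2 = 1280−1 = 1279
step 2: 1279 = 4^(4 + 1) + 3·4^3 + 3·4^2 + 3·4 + 3; sub 5 for 4: 5^(5 + 1) + 3·5^3 + 3·5^2 + 3·5 + 3; = 16093; G_3 = 16093−1 = 16092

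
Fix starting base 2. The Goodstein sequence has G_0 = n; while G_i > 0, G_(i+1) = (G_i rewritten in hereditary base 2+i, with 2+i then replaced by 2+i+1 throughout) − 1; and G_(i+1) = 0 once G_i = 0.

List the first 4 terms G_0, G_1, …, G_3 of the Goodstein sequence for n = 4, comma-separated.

4, 26, 41, 60

[0] 4 ≡ 2^2 (base 2). Lift 3: 27. −1: 26.
[1] 26 ≡ 2·3^2 + 2·3 + 2 (base 3). Lift 4: 42. −1: 41.
[2] 41 ≡ 2·4^2 + 2·4 + 1 (base 4). Lift 5: 61. −1: 60.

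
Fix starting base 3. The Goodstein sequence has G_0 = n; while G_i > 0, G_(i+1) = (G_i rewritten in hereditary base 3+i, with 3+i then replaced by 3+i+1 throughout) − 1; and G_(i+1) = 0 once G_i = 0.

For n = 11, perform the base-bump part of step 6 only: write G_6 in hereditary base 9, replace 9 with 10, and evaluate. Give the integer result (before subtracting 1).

[0] 11 ≡ 3^2 + 2 (base 3). Lift 4: 18. −1: 17.
[1] 17 ≡ 4^2 + 1 (base 4). Lift 5: 26. −1: 25.
[2] 25 ≡ 5^2 (base 5). Lift 6: 36. −1: 35.
[3] 35 ≡ 5·6 + 5 (base 6). Lift 7: 40. −1: 39.
[4] 39 ≡ 5·7 + 4 (base 7). Lift 8: 44. −1: 43.
[5] 43 ≡ 5·8 + 3 (base 8). Lift 9: 48. −1: 47.
[6] 47 ≡ 5·9 + 2 (base 9). Lift 10: 52. −1: 51.

52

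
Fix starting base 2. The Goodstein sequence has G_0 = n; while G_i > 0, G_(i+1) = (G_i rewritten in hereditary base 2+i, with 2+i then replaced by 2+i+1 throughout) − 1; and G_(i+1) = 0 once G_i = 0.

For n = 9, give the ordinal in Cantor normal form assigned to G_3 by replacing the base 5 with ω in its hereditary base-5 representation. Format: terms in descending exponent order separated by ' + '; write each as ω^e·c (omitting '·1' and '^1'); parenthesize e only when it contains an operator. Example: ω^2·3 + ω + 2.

ω^ω·3 + ω^3·3 + ω^2·3 + ω·3 + 2

[0] 9 ≡ 2^(2 + 1) + 1 (base 2). Lift 3: 82. −1: 81.
[1] 81 ≡ 3^(3 + 1) (base 3). Lift 4: 1024. −1: 1023.
[2] 1023 ≡ 3·4^4 + 3·4^3 + 3·4^2 + 3·4 + 3 (base 4). Lift 5: 9843. −1: 9842.
[3] 9842 ≡ 3·5^5 + 3·5^3 + 3·5^2 + 3·5 + 2 (base 5). Lift 6: 140744. −1: 140743.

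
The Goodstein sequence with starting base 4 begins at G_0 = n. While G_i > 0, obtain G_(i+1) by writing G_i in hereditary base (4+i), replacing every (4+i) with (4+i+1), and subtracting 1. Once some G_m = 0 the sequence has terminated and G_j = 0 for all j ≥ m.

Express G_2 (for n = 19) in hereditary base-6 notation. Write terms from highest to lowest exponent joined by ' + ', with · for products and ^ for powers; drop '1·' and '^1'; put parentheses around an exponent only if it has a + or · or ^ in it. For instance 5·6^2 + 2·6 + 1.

base 4: 19 = 4^2 + 3; at 5: 5^2 + 3 = 28; next = 27
base 5: 27 = 5^2 + 2; at 6: 6^2 + 2 = 38; next = 37
base 6: 37 = 6^2 + 1; at 7: 7^2 + 1 = 50; next = 49

6^2 + 1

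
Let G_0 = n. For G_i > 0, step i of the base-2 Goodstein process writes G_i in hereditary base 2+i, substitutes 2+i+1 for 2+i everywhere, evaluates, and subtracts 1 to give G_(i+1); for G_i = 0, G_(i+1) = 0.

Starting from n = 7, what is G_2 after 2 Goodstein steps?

259

(0) 7|_2 = 2^2 + 2 + 1 ↦ 3^3 + 3 + 1|_3 = 31 ⇒ 30
(1) 30|_3 = 3^3 + 3 ↦ 4^4 + 4|_4 = 260 ⇒ 259
(2) 259|_4 = 4^4 + 3 ↦ 5^5 + 3|_5 = 3128 ⇒ 3127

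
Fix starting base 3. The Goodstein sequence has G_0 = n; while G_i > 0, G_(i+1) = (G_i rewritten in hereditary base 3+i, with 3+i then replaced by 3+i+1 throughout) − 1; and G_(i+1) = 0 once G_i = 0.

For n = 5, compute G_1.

G_0=5  [base 3] 3 + 2  →[3↦4]→  4 + 2 = 6  −1 ⇒ G_1=5
G_1=5  [base 4] 4 + 1  →[4↦5]→  5 + 1 = 6  −1 ⇒ G_2=5

5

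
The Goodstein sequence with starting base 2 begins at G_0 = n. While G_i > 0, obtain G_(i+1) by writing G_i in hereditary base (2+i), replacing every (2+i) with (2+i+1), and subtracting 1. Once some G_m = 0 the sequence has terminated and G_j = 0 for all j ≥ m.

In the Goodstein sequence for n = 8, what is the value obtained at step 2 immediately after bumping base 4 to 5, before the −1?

6311

G_0 = 8. HB_2(8) = 2^(2 + 1). Bump = 81. G_1 = 80.
G_1 = 80. HB_3(80) = 2·3^3 + 2·3^2 + 2·3 + 2. Bump = 554. G_2 = 553.
G_2 = 553. HB_4(553) = 2·4^4 + 2·4^2 + 2·4 + 1. Bump = 6311. G_3 = 6310.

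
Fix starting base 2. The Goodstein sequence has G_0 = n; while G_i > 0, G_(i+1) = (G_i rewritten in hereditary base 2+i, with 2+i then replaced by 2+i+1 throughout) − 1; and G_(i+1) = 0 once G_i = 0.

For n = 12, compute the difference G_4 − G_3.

step 0: 12 = 2^(2 + 1) + 2^2; sub 3 for 2: 3^(3 + 1) + 3^3; = 108; G_1 = 108−1 = 107
step 1: 107 = 3^(3 + 1) + 2·3^2 + 2·3 + 2; sub 4 for 3: 4^(4 + 1) + 2·4^2 + 2·4 + 2; = 1066; G_2 = 1066−1 = 1065
step 2: 1065 = 4^(4 + 1) + 2·4^2 + 2·4 + 1; sub 5 for 4: 5^(5 + 1) + 2·5^2 + 2·5 + 1; = 15686; G_3 = 15686−1 = 15685
step 3: 15685 = 5^(5 + 1) + 2·5^2 + 2·5; sub 6 for 5: 6^(6 + 1) + 2·6^2 + 2·6; = 280020; G_4 = 280020−1 = 280019

264334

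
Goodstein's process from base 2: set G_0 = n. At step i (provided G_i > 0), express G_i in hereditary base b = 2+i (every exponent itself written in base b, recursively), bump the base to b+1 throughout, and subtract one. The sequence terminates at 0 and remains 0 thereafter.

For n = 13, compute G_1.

(0) 13|_2 = 2^(2 + 1) + 2^2 + 1 ↦ 3^(3 + 1) + 3^3 + 1|_3 = 109 ⇒ 108
(1) 108|_3 = 3^(3 + 1) + 3^3 ↦ 4^(4 + 1) + 4^4|_4 = 1280 ⇒ 1279

108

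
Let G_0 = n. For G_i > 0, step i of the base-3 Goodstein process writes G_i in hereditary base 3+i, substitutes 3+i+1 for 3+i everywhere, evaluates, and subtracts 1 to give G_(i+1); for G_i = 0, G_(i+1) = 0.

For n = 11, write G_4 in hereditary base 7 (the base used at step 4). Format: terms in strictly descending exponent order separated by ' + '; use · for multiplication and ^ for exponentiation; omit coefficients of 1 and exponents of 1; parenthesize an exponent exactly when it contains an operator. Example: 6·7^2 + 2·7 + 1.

[0] 11 ≡ 3^2 + 2 (base 3). Lift 4: 18. −1: 17.
[1] 17 ≡ 4^2 + 1 (base 4). Lift 5: 26. −1: 25.
[2] 25 ≡ 5^2 (base 5). Lift 6: 36. −1: 35.
[3] 35 ≡ 5·6 + 5 (base 6). Lift 7: 40. −1: 39.
[4] 39 ≡ 5·7 + 4 (base 7). Lift 8: 44. −1: 43.

5·7 + 4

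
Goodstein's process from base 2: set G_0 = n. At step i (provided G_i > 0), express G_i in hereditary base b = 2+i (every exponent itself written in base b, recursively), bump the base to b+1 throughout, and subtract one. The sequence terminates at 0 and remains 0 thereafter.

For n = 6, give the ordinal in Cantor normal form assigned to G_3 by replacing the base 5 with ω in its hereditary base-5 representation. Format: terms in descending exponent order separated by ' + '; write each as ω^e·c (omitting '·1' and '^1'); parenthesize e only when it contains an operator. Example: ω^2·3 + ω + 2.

step 0: 6 = 2^2 + 2; sub 3 for 2: 3^3 + 3; = 30; G_1 = 30−1 = 29
step 1: 29 = 3^3 + 2; sub 4 for 3: 4^4 + 2; = 258; G_2 = 258−1 = 257
step 2: 257 = 4^4 + 1; sub 5 for 4: 5^5 + 1; = 3126; G_3 = 3126−1 = 3125
step 3: 3125 = 5^5; sub 6 for 5: 6^6; = 46656; G_4 = 46656−1 = 46655

ω^ω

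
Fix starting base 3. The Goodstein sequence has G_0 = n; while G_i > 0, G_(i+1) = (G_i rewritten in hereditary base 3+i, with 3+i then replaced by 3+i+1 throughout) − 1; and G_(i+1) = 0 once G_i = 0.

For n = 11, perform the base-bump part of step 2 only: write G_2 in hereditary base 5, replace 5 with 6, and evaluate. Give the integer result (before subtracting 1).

base 3: 11 = 3^2 + 2; at 4: 4^2 + 2 = 18; next = 17
base 4: 17 = 4^2 + 1; at 5: 5^2 + 1 = 26; next = 25
base 5: 25 = 5^2; at 6: 6^2 = 36; next = 35

36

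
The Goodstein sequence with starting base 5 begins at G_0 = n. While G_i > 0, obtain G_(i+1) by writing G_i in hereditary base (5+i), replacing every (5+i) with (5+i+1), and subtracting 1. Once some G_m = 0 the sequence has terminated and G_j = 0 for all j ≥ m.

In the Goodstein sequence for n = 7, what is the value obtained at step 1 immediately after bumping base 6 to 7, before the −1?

(0) 7|_5 = 5 + 2 ↦ 6 + 2|_6 = 8 ⇒ 7
(1) 7|_6 = 6 + 1 ↦ 7 + 1|_7 = 8 ⇒ 7

8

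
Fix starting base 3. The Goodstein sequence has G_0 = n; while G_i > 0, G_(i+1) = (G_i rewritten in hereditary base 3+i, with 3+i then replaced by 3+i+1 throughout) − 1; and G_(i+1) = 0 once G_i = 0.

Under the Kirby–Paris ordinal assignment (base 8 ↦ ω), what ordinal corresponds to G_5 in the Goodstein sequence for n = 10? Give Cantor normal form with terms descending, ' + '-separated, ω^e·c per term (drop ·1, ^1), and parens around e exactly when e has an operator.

ω·4 + 1

base 3: 10 = 3^2 + 1; at 4: 4^2 + 1 = 17; next = 16
base 4: 16 = 4^2; at 5: 5^2 = 25; next = 24
base 5: 24 = 4·5 + 4; at 6: 4·6 + 4 = 28; next = 27
base 6: 27 = 4·6 + 3; at 7: 4·7 + 3 = 31; next = 30
base 7: 30 = 4·7 + 2; at 8: 4·8 + 2 = 34; next = 33
base 8: 33 = 4·8 + 1; at 9: 4·9 + 1 = 37; next = 36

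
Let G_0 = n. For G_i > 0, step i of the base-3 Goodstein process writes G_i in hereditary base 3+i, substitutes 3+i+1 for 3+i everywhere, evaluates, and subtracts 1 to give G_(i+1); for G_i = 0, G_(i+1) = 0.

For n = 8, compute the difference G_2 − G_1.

G_0 = 8. HB_3(8) = 2·3 + 2. Bump = 10. G_1 = 9.
G_1 = 9. HB_4(9) = 2·4 + 1. Bump = 11. G_2 = 10.

1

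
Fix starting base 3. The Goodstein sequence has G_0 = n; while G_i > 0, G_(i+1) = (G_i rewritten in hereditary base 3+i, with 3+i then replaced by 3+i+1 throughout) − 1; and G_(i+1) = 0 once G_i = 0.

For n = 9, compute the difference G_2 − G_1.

2

i=0: 9 = 3^2 (b=3); 3→4: 4^2 = 16; 16−1 = 15
i=1: 15 = 3·4 + 3 (b=4); 4→5: 3·5 + 3 = 18; 18−1 = 17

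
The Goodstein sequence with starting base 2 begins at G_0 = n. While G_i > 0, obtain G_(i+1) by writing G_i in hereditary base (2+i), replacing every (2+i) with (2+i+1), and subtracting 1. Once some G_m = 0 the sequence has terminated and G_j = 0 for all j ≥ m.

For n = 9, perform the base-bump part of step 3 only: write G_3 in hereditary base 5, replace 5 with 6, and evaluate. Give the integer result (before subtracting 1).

140744

(0) 9|_2 = 2^(2 + 1) + 1 ↦ 3^(3 + 1) + 1|_3 = 82 ⇒ 81
(1) 81|_3 = 3^(3 + 1) ↦ 4^(4 + 1)|_4 = 1024 ⇒ 1023
(2) 1023|_4 = 3·4^4 + 3·4^3 + 3·4^2 + 3·4 + 3 ↦ 3·5^5 + 3·5^3 + 3·5^2 + 3·5 + 3|_5 = 9843 ⇒ 9842
(3) 9842|_5 = 3·5^5 + 3·5^3 + 3·5^2 + 3·5 + 2 ↦ 3·6^6 + 3·6^3 + 3·6^2 + 3·6 + 2|_6 = 140744 ⇒ 140743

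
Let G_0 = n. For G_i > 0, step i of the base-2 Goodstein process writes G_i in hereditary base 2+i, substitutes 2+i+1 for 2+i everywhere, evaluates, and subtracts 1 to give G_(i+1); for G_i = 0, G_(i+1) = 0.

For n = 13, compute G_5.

i=0: 13 = 2^(2 + 1) + 2^2 + 1 (b=2); 2→3: 3^(3 + 1) + 3^3 + 1 = 109; 109−1 = 108
i=1: 108 = 3^(3 + 1) + 3^3 (b=3); 3→4: 4^(4 + 1) + 4^4 = 1280; 1280−1 = 1279
i=2: 1279 = 4^(4 + 1) + 3·4^3 + 3·4^2 + 3·4 + 3 (b=4); 4→5: 5^(5 + 1) + 3·5^3 + 3·5^2 + 3·5 + 3 = 16093; 16093−1 = 16092
i=3: 16092 = 5^(5 + 1) + 3·5^3 + 3·5^2 + 3·5 + 2 (b=5); 5→6: 6^(6 + 1) + 3·6^3 + 3·6^2 + 3·6 + 2 = 280712; 280712−1 = 280711
i=4: 280711 = 6^(6 + 1) + 3·6^3 + 3·6^2 + 3·6 + 1 (b=6); 6→7: 7^(7 + 1) + 3·7^3 + 3·7^2 + 3·7 + 1 = 5765999; 5765999−1 = 5765998
i=5: 5765998 = 7^(7 + 1) + 3·7^3 + 3·7^2 + 3·7 (b=7); 7→8: 8^(8 + 1) + 3·8^3 + 3·8^2 + 3·8 = 134219480; 134219480−1 = 134219479

5765998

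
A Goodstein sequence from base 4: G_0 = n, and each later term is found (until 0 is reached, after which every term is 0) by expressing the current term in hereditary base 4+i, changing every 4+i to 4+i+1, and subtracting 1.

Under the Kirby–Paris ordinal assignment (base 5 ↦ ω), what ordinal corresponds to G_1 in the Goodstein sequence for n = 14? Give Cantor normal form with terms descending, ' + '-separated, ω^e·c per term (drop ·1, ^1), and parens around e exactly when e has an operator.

ω·3 + 1

[0] 14 ≡ 3·4 + 2 (base 4). Lift 5: 17. −1: 16.
[1] 16 ≡ 3·5 + 1 (base 5). Lift 6: 19. −1: 18.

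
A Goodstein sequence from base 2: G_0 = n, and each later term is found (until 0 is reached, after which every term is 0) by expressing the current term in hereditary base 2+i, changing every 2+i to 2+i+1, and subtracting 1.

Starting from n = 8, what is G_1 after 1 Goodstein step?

80

[0] 8 ≡ 2^(2 + 1) (base 2). Lift 3: 81. −1: 80.
[1] 80 ≡ 2·3^3 + 2·3^2 + 2·3 + 2 (base 3). Lift 4: 554. −1: 553.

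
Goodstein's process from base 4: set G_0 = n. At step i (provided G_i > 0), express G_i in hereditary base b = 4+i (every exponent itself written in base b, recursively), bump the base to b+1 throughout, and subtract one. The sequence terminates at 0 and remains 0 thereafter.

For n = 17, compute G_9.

62

[0] 17 ≡ 4^2 + 1 (base 4). Lift 5: 26. −1: 25.
[1] 25 ≡ 5^2 (base 5). Lift 6: 36. −1: 35.
[2] 35 ≡ 5·6 + 5 (base 6). Lift 7: 40. −1: 39.
[3] 39 ≡ 5·7 + 4 (base 7). Lift 8: 44. −1: 43.
[4] 43 ≡ 5·8 + 3 (base 8). Lift 9: 48. −1: 47.
[5] 47 ≡ 5·9 + 2 (base 9). Lift 10: 52. −1: 51.
[6] 51 ≡ 5·10 + 1 (base 10). Lift 11: 56. −1: 55.
[7] 55 ≡ 5·11 (base 11). Lift 12: 60. −1: 59.
[8] 59 ≡ 4·12 + 11 (base 12). Lift 13: 63. −1: 62.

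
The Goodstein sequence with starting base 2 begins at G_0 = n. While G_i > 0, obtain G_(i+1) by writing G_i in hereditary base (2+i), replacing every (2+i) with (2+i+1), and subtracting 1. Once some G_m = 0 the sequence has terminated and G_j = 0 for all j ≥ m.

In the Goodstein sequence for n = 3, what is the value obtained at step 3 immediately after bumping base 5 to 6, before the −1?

2

i=0: 3 = 2 + 1 (b=2); 2→3: 3 + 1 = 4; 4−1 = 3
i=1: 3 = 3 (b=3); 3→4: 4 = 4; 4−1 = 3
i=2: 3 = 3 (b=4); 4→5: 3 = 3; 3−1 = 2
i=3: 2 = 2 (b=5); 5→6: 2 = 2; 2−1 = 1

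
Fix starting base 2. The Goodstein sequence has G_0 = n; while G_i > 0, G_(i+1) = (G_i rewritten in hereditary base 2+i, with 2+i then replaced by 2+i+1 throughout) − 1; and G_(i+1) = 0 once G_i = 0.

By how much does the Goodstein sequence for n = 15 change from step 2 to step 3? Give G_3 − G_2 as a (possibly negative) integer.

17469

base 2: 15 = 2^(2 + 1) + 2^2 + 2 + 1; at 3: 3^(3 + 1) + 3^3 + 3 + 1 = 112; next = 111
base 3: 111 = 3^(3 + 1) + 3^3 + 3; at 4: 4^(4 + 1) + 4^4 + 4 = 1284; next = 1283
base 4: 1283 = 4^(4 + 1) + 4^4 + 3; at 5: 5^(5 + 1) + 5^5 + 3 = 18753; next = 18752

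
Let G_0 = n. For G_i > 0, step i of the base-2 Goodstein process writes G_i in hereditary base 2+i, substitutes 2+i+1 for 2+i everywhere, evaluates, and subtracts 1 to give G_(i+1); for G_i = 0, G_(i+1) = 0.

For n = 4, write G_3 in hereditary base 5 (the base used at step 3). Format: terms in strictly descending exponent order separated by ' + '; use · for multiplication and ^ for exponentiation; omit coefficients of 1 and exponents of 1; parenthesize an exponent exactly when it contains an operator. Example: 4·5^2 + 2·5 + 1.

2·5^2 + 2·5

G_0 = 4. HB_2(4) = 2^2. Bump = 27. G_1 = 26.
G_1 = 26. HB_3(26) = 2·3^2 + 2·3 + 2. Bump = 42. G_2 = 41.
G_2 = 41. HB_4(41) = 2·4^2 + 2·4 + 1. Bump = 61. G_3 = 60.
G_3 = 60. HB_5(60) = 2·5^2 + 2·5. Bump = 84. G_4 = 83.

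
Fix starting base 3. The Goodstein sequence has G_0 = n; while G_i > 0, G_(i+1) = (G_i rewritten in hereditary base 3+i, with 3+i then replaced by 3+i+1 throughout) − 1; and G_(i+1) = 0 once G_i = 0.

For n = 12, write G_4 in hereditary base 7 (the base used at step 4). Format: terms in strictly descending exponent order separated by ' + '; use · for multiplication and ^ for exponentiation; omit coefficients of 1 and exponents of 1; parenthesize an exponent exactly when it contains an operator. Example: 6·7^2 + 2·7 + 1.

[0] 12 ≡ 3^2 + 3 (base 3). Lift 4: 20. −1: 19.
[1] 19 ≡ 4^2 + 3 (base 4). Lift 5: 28. −1: 27.
[2] 27 ≡ 5^2 + 2 (base 5). Lift 6: 38. −1: 37.
[3] 37 ≡ 6^2 + 1 (base 6). Lift 7: 50. −1: 49.
[4] 49 ≡ 7^2 (base 7). Lift 8: 64. −1: 63.

7^2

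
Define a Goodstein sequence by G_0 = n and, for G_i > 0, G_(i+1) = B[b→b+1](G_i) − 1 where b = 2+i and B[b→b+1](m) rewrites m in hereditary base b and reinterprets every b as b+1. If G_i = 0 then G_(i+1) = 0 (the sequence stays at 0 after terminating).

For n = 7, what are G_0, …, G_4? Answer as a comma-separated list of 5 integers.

7, 30, 259, 3127, 46657

i=0: 7 = 2^2 + 2 + 1 (b=2); 2→3: 3^3 + 3 + 1 = 31; 31−1 = 30
i=1: 30 = 3^3 + 3 (b=3); 3→4: 4^4 + 4 = 260; 260−1 = 259
i=2: 259 = 4^4 + 3 (b=4); 4→5: 5^5 + 3 = 3128; 3128−1 = 3127
i=3: 3127 = 5^5 + 2 (b=5); 5→6: 6^6 + 2 = 46658; 46658−1 = 46657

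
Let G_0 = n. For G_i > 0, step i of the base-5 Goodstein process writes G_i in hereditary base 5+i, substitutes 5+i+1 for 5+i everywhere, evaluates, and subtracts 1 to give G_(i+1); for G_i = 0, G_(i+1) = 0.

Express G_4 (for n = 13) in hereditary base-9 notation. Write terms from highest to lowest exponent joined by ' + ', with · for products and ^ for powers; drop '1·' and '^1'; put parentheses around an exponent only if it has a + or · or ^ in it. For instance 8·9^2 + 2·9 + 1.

base 5: 13 = 2·5 + 3; at 6: 2·6 + 3 = 15; next = 14
base 6: 14 = 2·6 + 2; at 7: 2·7 + 2 = 16; next = 15
base 7: 15 = 2·7 + 1; at 8: 2·8 + 1 = 17; next = 16
base 8: 16 = 2·8; at 9: 2·9 = 18; next = 17

9 + 8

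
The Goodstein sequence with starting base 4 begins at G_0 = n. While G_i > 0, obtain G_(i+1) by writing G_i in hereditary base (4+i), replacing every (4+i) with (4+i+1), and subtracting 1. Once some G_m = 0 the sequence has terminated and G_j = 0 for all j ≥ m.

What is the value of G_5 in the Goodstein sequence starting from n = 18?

G_0 = 18. HB_4(18) = 4^2 + 2. Bump = 27. G_1 = 26.
G_1 = 26. HB_5(26) = 5^2 + 1. Bump = 37. G_2 = 36.
G_2 = 36. HB_6(36) = 6^2. Bump = 49. G_3 = 48.
G_3 = 48. HB_7(48) = 6·7 + 6. Bump = 54. G_4 = 53.
G_4 = 53. HB_8(53) = 6·8 + 5. Bump = 59. G_5 = 58.

58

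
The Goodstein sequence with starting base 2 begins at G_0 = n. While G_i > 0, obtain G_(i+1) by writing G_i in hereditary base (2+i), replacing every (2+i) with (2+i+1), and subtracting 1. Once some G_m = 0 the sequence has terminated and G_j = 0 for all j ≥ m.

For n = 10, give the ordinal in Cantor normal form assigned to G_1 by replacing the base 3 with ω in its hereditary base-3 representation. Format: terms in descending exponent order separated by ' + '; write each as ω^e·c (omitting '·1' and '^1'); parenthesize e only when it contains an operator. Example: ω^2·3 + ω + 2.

ω^(ω + 1) + 2

step 0: 10 = 2^(2 + 1) + 2; sub 3 for 2: 3^(3 + 1) + 3; = 84; G_1 = 84−1 = 83
step 1: 83 = 3^(3 + 1) + 2; sub 4 for 3: 4^(4 + 1) + 2; = 1026; G_2 = 1026−1 = 1025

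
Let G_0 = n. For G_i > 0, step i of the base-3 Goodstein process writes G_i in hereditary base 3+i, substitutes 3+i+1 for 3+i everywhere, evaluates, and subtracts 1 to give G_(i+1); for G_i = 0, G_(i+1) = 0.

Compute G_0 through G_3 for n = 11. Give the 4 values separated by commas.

(0) 11|_3 = 3^2 + 2 ↦ 4^2 + 2|_4 = 18 ⇒ 17
(1) 17|_4 = 4^2 + 1 ↦ 5^2 + 1|_5 = 26 ⇒ 25
(2) 25|_5 = 5^2 ↦ 6^2|_6 = 36 ⇒ 35

11, 17, 25, 35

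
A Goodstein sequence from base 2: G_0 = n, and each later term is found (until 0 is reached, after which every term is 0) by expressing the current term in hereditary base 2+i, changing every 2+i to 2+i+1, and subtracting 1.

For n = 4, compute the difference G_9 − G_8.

42

[0] 4 ≡ 2^2 (base 2). Lift 3: 27. −1: 26.
[1] 26 ≡ 2·3^2 + 2·3 + 2 (base 3). Lift 4: 42. −1: 41.
[2] 41 ≡ 2·4^2 + 2·4 + 1 (base 4). Lift 5: 61. −1: 60.
[3] 60 ≡ 2·5^2 + 2·5 (base 5). Lift 6: 84. −1: 83.
[4] 83 ≡ 2·6^2 + 6 + 5 (base 6). Lift 7: 110. −1: 109.
[5] 109 ≡ 2·7^2 + 7 + 4 (base 7). Lift 8: 140. −1: 139.
[6] 139 ≡ 2·8^2 + 8 + 3 (base 8). Lift 9: 174. −1: 173.
[7] 173 ≡ 2·9^2 + 9 + 2 (base 9). Lift 10: 212. −1: 211.
[8] 211 ≡ 2·10^2 + 10 + 1 (base 10). Lift 11: 254. −1: 253.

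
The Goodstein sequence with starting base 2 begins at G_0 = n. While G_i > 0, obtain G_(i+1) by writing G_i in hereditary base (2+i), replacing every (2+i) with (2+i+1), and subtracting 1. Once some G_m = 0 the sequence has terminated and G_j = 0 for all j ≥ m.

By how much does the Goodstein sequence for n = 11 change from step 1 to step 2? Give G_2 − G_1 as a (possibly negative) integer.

943

11 —HB2→ 2^(2 + 1) + 2 + 1 —bump→ 3^(3 + 1) + 3 + 1 = 85 —(−1)→ 84
84 —HB3→ 3^(3 + 1) + 3 —bump→ 4^(4 + 1) + 4 = 1028 —(−1)→ 1027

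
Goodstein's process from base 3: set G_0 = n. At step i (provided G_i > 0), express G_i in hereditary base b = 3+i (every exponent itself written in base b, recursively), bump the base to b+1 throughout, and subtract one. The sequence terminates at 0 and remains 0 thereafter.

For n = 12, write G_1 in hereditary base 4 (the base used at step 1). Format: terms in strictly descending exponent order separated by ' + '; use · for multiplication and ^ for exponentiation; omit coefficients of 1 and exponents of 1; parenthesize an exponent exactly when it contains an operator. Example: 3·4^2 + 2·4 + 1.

base 3: 12 = 3^2 + 3; at 4: 4^2 + 4 = 20; next = 19
base 4: 19 = 4^2 + 3; at 5: 5^2 + 3 = 28; next = 27

4^2 + 3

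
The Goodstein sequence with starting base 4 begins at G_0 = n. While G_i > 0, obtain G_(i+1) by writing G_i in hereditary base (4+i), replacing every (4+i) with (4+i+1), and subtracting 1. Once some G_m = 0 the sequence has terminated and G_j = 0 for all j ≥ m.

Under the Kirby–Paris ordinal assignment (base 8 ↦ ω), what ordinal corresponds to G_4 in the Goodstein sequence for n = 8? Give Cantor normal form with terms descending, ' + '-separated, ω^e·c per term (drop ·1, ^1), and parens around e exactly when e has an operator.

ω + 1

i=0: 8 = 2·4 (b=4); 4→5: 2·5 = 10; 10−1 = 9
i=1: 9 = 5 + 4 (b=5); 5→6: 6 + 4 = 10; 10−1 = 9
i=2: 9 = 6 + 3 (b=6); 6→7: 7 + 3 = 10; 10−1 = 9
i=3: 9 = 7 + 2 (b=7); 7→8: 8 + 2 = 10; 10−1 = 9
i=4: 9 = 8 + 1 (b=8); 8→9: 9 + 1 = 10; 10−1 = 9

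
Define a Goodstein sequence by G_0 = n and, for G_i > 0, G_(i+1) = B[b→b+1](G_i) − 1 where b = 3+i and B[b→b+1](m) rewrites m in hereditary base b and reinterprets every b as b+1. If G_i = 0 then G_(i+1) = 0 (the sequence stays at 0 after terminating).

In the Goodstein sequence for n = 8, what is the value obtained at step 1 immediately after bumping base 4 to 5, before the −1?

11

base 3: 8 = 2·3 + 2; at 4: 2·4 + 2 = 10; next = 9
base 4: 9 = 2·4 + 1; at 5: 2·5 + 1 = 11; next = 10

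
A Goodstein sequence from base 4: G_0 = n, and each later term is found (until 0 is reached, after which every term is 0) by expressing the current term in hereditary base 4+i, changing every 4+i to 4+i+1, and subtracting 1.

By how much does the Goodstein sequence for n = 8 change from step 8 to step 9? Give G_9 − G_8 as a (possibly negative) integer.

i=0: 8 = 2·4 (b=4); 4→5: 2·5 = 10; 10−1 = 9
i=1: 9 = 5 + 4 (b=5); 5→6: 6 + 4 = 10; 10−1 = 9
i=2: 9 = 6 + 3 (b=6); 6→7: 7 + 3 = 10; 10−1 = 9
i=3: 9 = 7 + 2 (b=7); 7→8: 8 + 2 = 10; 10−1 = 9
i=4: 9 = 8 + 1 (b=8); 8→9: 9 + 1 = 10; 10−1 = 9
i=5: 9 = 9 (b=9); 9→10: 10 = 10; 10−1 = 9
i=6: 9 = 9 (b=10); 10→11: 9 = 9; 9−1 = 8
i=7: 8 = 8 (b=11); 11→12: 8 = 8; 8−1 = 7
i=8: 7 = 7 (b=12); 12→13: 7 = 7; 7−1 = 6

-1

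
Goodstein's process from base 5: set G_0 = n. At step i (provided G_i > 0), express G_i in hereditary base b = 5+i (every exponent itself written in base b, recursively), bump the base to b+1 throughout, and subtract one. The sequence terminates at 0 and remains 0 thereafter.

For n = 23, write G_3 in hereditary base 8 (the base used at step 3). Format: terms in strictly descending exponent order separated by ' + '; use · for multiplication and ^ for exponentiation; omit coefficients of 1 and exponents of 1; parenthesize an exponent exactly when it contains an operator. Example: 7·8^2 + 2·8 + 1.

23 —HB5→ 4·5 + 3 —bump→ 4·6 + 3 = 27 —(−1)→ 26
26 —HB6→ 4·6 + 2 —bump→ 4·7 + 2 = 30 —(−1)→ 29
29 —HB7→ 4·7 + 1 —bump→ 4·8 + 1 = 33 —(−1)→ 32
32 —HB8→ 4·8 —bump→ 4·9 = 36 —(−1)→ 35

4·8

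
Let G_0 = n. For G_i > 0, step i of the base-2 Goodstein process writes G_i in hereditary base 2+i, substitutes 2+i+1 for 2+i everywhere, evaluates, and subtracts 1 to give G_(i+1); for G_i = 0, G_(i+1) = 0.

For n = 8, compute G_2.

step 0: 8 = 2^(2 + 1); sub 3 for 2: 3^(3 + 1); = 81; G_1 = 81−1 = 80
step 1: 80 = 2·3^3 + 2·3^2 + 2·3 + 2; sub 4 for 3: 2·4^4 + 2·4^2 + 2·4 + 2; = 554; G_2 = 554−1 = 553
step 2: 553 = 2·4^4 + 2·4^2 + 2·4 + 1; sub 5 for 4: 2·5^5 + 2·5^2 + 2·5 + 1; = 6311; G_3 = 6311−1 = 6310

553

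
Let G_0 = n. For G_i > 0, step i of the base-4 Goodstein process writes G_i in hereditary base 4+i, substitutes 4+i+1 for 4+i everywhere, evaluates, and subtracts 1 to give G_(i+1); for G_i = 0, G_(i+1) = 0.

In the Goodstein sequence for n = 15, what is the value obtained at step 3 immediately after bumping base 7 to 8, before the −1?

base 4: 15 = 3·4 + 3; at 5: 3·5 + 3 = 18; next = 17
base 5: 17 = 3·5 + 2; at 6: 3·6 + 2 = 20; next = 19
base 6: 19 = 3·6 + 1; at 7: 3·7 + 1 = 22; next = 21
base 7: 21 = 3·7; at 8: 3·8 = 24; next = 23

24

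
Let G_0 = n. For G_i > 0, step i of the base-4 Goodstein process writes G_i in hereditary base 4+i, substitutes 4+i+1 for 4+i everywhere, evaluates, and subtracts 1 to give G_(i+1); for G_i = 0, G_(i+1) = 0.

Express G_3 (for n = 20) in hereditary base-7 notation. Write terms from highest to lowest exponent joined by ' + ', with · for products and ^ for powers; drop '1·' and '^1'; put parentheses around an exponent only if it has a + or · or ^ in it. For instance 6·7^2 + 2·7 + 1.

[0] 20 ≡ 4^2 + 4 (base 4). Lift 5: 30. −1: 29.
[1] 29 ≡ 5^2 + 4 (base 5). Lift 6: 40. −1: 39.
[2] 39 ≡ 6^2 + 3 (base 6). Lift 7: 52. −1: 51.

7^2 + 2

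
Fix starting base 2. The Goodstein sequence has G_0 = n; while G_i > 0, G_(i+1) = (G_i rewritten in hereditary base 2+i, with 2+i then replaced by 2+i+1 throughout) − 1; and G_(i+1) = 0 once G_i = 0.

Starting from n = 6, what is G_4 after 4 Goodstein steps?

46655

[0] 6 ≡ 2^2 + 2 (base 2). Lift 3: 30. −1: 29.
[1] 29 ≡ 3^3 + 2 (base 3). Lift 4: 258. −1: 257.
[2] 257 ≡ 4^4 + 1 (base 4). Lift 5: 3126. −1: 3125.
[3] 3125 ≡ 5^5 (base 5). Lift 6: 46656. −1: 46655.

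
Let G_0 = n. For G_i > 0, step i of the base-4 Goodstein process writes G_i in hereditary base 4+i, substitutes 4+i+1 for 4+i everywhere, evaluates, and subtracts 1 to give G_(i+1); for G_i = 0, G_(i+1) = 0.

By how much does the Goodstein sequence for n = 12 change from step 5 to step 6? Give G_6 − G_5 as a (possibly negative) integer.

G_0=12  [base 4] 3·4  →[4↦5]→  3·5 = 15  −1 ⇒ G_1=14
G_1=14  [base 5] 2·5 + 4  →[5↦6]→  2·6 + 4 = 16  −1 ⇒ G_2=15
G_2=15  [base 6] 2·6 + 3  →[6↦7]→  2·7 + 3 = 17  −1 ⇒ G_3=16
G_3=16  [base 7] 2·7 + 2  →[7↦8]→  2·8 + 2 = 18  −1 ⇒ G_4=17
G_4=17  [base 8] 2·8 + 1  →[8↦9]→  2·9 + 1 = 19  −1 ⇒ G_5=18
G_5=18  [base 9] 2·9  →[9↦10]→  2·10 = 20  −1 ⇒ G_6=19

1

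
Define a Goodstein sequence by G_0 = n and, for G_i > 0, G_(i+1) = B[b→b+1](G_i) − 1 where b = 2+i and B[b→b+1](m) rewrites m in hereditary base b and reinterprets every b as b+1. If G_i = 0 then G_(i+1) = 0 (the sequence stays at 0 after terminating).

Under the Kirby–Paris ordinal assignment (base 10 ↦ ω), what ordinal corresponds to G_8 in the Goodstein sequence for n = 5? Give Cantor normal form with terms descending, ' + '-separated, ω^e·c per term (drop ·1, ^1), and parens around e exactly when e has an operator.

G_0 = 5. HB_2(5) = 2^2 + 1. Bump = 28. G_1 = 27.
G_1 = 27. HB_3(27) = 3^3. Bump = 256. G_2 = 255.
G_2 = 255. HB_4(255) = 3·4^3 + 3·4^2 + 3·4 + 3. Bump = 468. G_3 = 467.
G_3 = 467. HB_5(467) = 3·5^3 + 3·5^2 + 3·5 + 2. Bump = 776. G_4 = 775.
G_4 = 775. HB_6(775) = 3·6^3 + 3·6^2 + 3·6 + 1. Bump = 1198. G_5 = 1197.
G_5 = 1197. HB_7(1197) = 3·7^3 + 3·7^2 + 3·7. Bump = 1752. G_6 = 1751.
G_6 = 1751. HB_8(1751) = 3·8^3 + 3·8^2 + 2·8 + 7. Bump = 2455. G_7 = 2454.
G_7 = 2454. HB_9(2454) = 3·9^3 + 3·9^2 + 2·9 + 6. Bump = 3326. G_8 = 3325.
G_8 = 3325. HB_10(3325) = 3·10^3 + 3·10^2 + 2·10 + 5. Bump = 4383. G_9 = 4382.

ω^3·3 + ω^2·3 + ω·2 + 5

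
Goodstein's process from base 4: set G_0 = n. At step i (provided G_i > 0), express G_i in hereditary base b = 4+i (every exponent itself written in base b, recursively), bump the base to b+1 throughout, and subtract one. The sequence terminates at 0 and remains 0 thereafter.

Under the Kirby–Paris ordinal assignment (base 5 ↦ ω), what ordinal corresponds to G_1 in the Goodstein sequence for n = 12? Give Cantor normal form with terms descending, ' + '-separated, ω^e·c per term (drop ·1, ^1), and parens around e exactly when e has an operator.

ω·2 + 4

i=0: 12 = 3·4 (b=4); 4→5: 3·5 = 15; 15−1 = 14
i=1: 14 = 2·5 + 4 (b=5); 5→6: 2·6 + 4 = 16; 16−1 = 15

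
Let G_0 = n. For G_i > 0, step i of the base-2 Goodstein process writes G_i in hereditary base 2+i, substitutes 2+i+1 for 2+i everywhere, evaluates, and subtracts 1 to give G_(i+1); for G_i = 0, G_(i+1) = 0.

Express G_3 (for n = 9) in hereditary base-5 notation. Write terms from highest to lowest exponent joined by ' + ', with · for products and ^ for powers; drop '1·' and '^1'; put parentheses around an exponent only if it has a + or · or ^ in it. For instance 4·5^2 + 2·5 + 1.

step 0: 9 = 2^(2 + 1) + 1; sub 3 for 2: 3^(3 + 1) + 1; = 82; G_1 = 82−1 = 81
step 1: 81 = 3^(3 + 1); sub 4 for 3: 4^(4 + 1); = 1024; G_2 = 1024−1 = 1023
step 2: 1023 = 3·4^4 + 3·4^3 + 3·4^2 + 3·4 + 3; sub 5 for 4: 3·5^5 + 3·5^3 + 3·5^2 + 3·5 + 3; = 9843; G_3 = 9843−1 = 9842
step 3: 9842 = 3·5^5 + 3·5^3 + 3·5^2 + 3·5 + 2; sub 6 for 5: 3·6^6 + 3·6^3 + 3·6^2 + 3·6 + 2; = 140744; G_4 = 140744−1 = 140743

3·5^5 + 3·5^3 + 3·5^2 + 3·5 + 2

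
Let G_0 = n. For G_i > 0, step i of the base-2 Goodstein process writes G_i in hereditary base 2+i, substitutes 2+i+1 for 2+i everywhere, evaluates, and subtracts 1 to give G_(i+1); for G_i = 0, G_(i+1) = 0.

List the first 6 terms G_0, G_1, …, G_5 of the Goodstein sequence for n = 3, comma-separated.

3, 3, 3, 2, 1, 0

(0) 3|_2 = 2 + 1 ↦ 3 + 1|_3 = 4 ⇒ 3
(1) 3|_3 = 3 ↦ 4|_4 = 4 ⇒ 3
(2) 3|_4 = 3 ↦ 3|_5 = 3 ⇒ 2
(3) 2|_5 = 2 ↦ 2|_6 = 2 ⇒ 1
(4) 1|_6 = 1 ↦ 1|_7 = 1 ⇒ 0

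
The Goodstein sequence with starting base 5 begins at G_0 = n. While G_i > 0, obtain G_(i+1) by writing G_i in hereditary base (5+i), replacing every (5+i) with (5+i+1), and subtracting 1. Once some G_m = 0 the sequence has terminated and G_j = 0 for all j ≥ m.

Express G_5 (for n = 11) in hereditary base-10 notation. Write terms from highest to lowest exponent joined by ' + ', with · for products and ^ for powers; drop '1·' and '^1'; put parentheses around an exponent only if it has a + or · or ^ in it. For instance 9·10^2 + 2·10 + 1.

10 + 3

(0) 11|_5 = 2·5 + 1 ↦ 2·6 + 1|_6 = 13 ⇒ 12
(1) 12|_6 = 2·6 ↦ 2·7|_7 = 14 ⇒ 13
(2) 13|_7 = 7 + 6 ↦ 8 + 6|_8 = 14 ⇒ 13
(3) 13|_8 = 8 + 5 ↦ 9 + 5|_9 = 14 ⇒ 13
(4) 13|_9 = 9 + 4 ↦ 10 + 4|_10 = 14 ⇒ 13
(5) 13|_10 = 10 + 3 ↦ 11 + 3|_11 = 14 ⇒ 13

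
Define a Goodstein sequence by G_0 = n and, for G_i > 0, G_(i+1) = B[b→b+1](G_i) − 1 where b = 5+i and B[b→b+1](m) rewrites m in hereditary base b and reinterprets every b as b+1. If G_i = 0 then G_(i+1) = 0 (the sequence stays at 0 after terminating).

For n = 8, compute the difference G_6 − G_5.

G_0=8  [base 5] 5 + 3  →[5↦6]→  6 + 3 = 9  −1 ⇒ G_1=8
G_1=8  [base 6] 6 + 2  →[6↦7]→  7 + 2 = 9  −1 ⇒ G_2=8
G_2=8  [base 7] 7 + 1  →[7↦8]→  8 + 1 = 9  −1 ⇒ G_3=8
G_3=8  [base 8] 8  →[8↦9]→  9 = 9  −1 ⇒ G_4=8
G_4=8  [base 9] 8  →[9↦10]→  8 = 8  −1 ⇒ G_5=7
G_5=7  [base 10] 7  →[10↦11]→  7 = 7  −1 ⇒ G_6=6

-1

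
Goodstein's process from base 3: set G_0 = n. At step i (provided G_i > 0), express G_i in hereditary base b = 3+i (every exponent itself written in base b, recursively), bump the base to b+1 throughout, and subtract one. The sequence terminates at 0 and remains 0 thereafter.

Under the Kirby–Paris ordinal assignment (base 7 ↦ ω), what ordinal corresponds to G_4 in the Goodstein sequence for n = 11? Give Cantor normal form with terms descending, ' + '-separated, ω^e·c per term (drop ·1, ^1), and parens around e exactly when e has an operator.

11 —HB3→ 3^2 + 2 —bump→ 4^2 + 2 = 18 —(−1)→ 17
17 —HB4→ 4^2 + 1 —bump→ 5^2 + 1 = 26 —(−1)→ 25
25 —HB5→ 5^2 —bump→ 6^2 = 36 —(−1)→ 35
35 —HB6→ 5·6 + 5 —bump→ 5·7 + 5 = 40 —(−1)→ 39
39 —HB7→ 5·7 + 4 —bump→ 5·8 + 4 = 44 —(−1)→ 43

ω·5 + 4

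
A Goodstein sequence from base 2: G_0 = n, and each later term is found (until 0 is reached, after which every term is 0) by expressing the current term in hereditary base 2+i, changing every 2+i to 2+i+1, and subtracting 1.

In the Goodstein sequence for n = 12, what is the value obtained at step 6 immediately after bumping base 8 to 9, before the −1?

3486784575

i=0: 12 = 2^(2 + 1) + 2^2 (b=2); 2→3: 3^(3 + 1) + 3^3 = 108; 108−1 = 107
i=1: 107 = 3^(3 + 1) + 2·3^2 + 2·3 + 2 (b=3); 3→4: 4^(4 + 1) + 2·4^2 + 2·4 + 2 = 1066; 1066−1 = 1065
i=2: 1065 = 4^(4 + 1) + 2·4^2 + 2·4 + 1 (b=4); 4→5: 5^(5 + 1) + 2·5^2 + 2·5 + 1 = 15686; 15686−1 = 15685
i=3: 15685 = 5^(5 + 1) + 2·5^2 + 2·5 (b=5); 5→6: 6^(6 + 1) + 2·6^2 + 2·6 = 280020; 280020−1 = 280019
i=4: 280019 = 6^(6 + 1) + 2·6^2 + 6 + 5 (b=6); 6→7: 7^(7 + 1) + 2·7^2 + 7 + 5 = 5764911; 5764911−1 = 5764910
i=5: 5764910 = 7^(7 + 1) + 2·7^2 + 7 + 4 (b=7); 7→8: 8^(8 + 1) + 2·8^2 + 8 + 4 = 134217868; 134217868−1 = 134217867
i=6: 134217867 = 8^(8 + 1) + 2·8^2 + 8 + 3 (b=8); 8→9: 9^(9 + 1) + 2·9^2 + 9 + 3 = 3486784575; 3486784575−1 = 3486784574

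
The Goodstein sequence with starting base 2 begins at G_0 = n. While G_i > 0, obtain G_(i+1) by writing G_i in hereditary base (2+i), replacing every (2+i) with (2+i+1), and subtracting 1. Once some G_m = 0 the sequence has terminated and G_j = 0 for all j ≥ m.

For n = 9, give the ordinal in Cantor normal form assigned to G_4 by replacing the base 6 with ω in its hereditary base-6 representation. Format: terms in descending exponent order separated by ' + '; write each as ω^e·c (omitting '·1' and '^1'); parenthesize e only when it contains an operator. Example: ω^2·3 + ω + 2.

[0] 9 ≡ 2^(2 + 1) + 1 (base 2). Lift 3: 82. −1: 81.
[1] 81 ≡ 3^(3 + 1) (base 3). Lift 4: 1024. −1: 1023.
[2] 1023 ≡ 3·4^4 + 3·4^3 + 3·4^2 + 3·4 + 3 (base 4). Lift 5: 9843. −1: 9842.
[3] 9842 ≡ 3·5^5 + 3·5^3 + 3·5^2 + 3·5 + 2 (base 5). Lift 6: 140744. −1: 140743.
[4] 140743 ≡ 3·6^6 + 3·6^3 + 3·6^2 + 3·6 + 1 (base 6). Lift 7: 2471827. −1: 2471826.

ω^ω·3 + ω^3·3 + ω^2·3 + ω·3 + 1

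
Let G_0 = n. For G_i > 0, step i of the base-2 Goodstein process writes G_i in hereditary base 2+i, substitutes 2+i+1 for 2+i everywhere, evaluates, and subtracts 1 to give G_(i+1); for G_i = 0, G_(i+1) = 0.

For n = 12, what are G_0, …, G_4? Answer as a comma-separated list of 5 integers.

12, 107, 1065, 15685, 280019

(0) 12|_2 = 2^(2 + 1) + 2^2 ↦ 3^(3 + 1) + 3^3|_3 = 108 ⇒ 107
(1) 107|_3 = 3^(3 + 1) + 2·3^2 + 2·3 + 2 ↦ 4^(4 + 1) + 2·4^2 + 2·4 + 2|_4 = 1066 ⇒ 1065
(2) 1065|_4 = 4^(4 + 1) + 2·4^2 + 2·4 + 1 ↦ 5^(5 + 1) + 2·5^2 + 2·5 + 1|_5 = 15686 ⇒ 15685
(3) 15685|_5 = 5^(5 + 1) + 2·5^2 + 2·5 ↦ 6^(6 + 1) + 2·6^2 + 2·6|_6 = 280020 ⇒ 280019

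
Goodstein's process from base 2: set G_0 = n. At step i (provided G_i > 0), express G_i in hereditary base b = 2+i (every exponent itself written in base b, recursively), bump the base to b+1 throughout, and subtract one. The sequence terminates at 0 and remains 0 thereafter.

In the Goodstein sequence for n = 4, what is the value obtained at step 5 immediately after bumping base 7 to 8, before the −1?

base 2: 4 = 2^2; at 3: 3^3 = 27; next = 26
base 3: 26 = 2·3^2 + 2·3 + 2; at 4: 2·4^2 + 2·4 + 2 = 42; next = 41
base 4: 41 = 2·4^2 + 2·4 + 1; at 5: 2·5^2 + 2·5 + 1 = 61; next = 60
base 5: 60 = 2·5^2 + 2·5; at 6: 2·6^2 + 2·6 = 84; next = 83
base 6: 83 = 2·6^2 + 6 + 5; at 7: 2·7^2 + 7 + 5 = 110; next = 109

140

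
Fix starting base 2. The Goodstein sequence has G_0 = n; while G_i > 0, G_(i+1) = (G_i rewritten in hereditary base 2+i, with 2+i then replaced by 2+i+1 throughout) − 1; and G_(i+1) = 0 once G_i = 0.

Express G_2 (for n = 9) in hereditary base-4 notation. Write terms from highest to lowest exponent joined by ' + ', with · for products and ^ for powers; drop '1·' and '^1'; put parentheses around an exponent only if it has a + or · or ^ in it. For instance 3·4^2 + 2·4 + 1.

step 0: 9 = 2^(2 + 1) + 1; sub 3 for 2: 3^(3 + 1) + 1; = 82; G_1 = 82−1 = 81
step 1: 81 = 3^(3 + 1); sub 4 for 3: 4^(4 + 1); = 1024; G_2 = 1024−1 = 1023
step 2: 1023 = 3·4^4 + 3·4^3 + 3·4^2 + 3·4 + 3; sub 5 for 4: 3·5^5 + 3·5^3 + 3·5^2 + 3·5 + 3; = 9843; G_3 = 9843−1 = 9842

3·4^4 + 3·4^3 + 3·4^2 + 3·4 + 3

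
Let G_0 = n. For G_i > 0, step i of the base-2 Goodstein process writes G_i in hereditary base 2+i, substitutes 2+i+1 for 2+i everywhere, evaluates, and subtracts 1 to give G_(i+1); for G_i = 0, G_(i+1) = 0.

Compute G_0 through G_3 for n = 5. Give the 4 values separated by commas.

G_0=5  [base 2] 2^2 + 1  →[2↦3]→  3^3 + 1 = 28  −1 ⇒ G_1=27
G_1=27  [base 3] 3^3  →[3↦4]→  4^4 = 256  −1 ⇒ G_2=255
G_2=255  [base 4] 3·4^3 + 3·4^2 + 3·4 + 3  →[4↦5]→  3·5^3 + 3·5^2 + 3·5 + 3 = 468  −1 ⇒ G_3=467

5, 27, 255, 467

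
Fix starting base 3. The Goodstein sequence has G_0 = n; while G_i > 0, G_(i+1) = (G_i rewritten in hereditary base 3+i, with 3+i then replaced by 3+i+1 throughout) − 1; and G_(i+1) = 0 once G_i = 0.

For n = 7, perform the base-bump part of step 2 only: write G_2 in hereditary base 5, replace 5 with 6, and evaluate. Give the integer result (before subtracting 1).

i=0: 7 = 2·3 + 1 (b=3); 3→4: 2·4 + 1 = 9; 9−1 = 8
i=1: 8 = 2·4 (b=4); 4→5: 2·5 = 10; 10−1 = 9

10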